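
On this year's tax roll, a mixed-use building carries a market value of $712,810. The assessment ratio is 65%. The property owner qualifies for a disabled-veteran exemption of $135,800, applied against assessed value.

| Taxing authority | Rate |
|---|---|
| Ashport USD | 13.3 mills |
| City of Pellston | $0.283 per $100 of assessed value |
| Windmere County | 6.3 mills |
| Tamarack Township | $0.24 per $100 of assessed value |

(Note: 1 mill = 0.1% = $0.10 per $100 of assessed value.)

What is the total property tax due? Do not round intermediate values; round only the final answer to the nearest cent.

Assessed value = $712,810 × 0.65 = $463,326.5
Taxable value = $463,326.5 − $135,800 = $327,526.5
Ashport USD: $327,526.5 × 0.0133 = $4,356.10245
City of Pellston: $327,526.5 × 0.00283 = $926.899995
Windmere County: $327,526.5 × 0.0063 = $2,063.41695
Tamarack Township: $327,526.5 × 0.0024 = $786.0636
Total = $8,132.482995

$8,132.48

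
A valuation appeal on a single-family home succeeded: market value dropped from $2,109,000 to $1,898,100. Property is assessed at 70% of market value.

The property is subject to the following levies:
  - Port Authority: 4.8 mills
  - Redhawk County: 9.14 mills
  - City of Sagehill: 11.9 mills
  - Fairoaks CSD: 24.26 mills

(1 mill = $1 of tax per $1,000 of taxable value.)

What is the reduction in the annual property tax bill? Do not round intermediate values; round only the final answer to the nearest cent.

Old assessed value = $2,109,000 × 0.7 = $1,476,300
New assessed value = $1,898,100 × 0.7 = $1,328,670
Combined rate = 0.0048 + 0.00914 + 0.0119 + 0.02426 = 0.0501
Old tax = $1,476,300 × 0.0501 = $73,962.63
New tax = $1,328,670 × 0.0501 = $66,566.367
Reduction = $73,962.63 − $66,566.367 = $7,396.263

$7,396.26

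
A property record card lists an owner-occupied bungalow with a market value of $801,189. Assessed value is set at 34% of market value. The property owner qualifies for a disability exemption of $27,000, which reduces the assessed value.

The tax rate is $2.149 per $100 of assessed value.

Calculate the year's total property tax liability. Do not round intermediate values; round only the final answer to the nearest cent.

Assessed value = $801,189 × 0.34 = $272,404.26
Taxable value = $272,404.26 − $27,000 = $245,404.26
Tax = $245,404.26 × 0.02149 = $5,273.7375474

$5,273.74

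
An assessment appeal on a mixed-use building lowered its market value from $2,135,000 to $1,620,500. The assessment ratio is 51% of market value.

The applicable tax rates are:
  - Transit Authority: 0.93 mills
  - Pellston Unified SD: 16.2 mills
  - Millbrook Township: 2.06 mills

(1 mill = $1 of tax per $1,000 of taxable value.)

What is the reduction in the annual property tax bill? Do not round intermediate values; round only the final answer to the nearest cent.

Old assessed value = $2,135,000 × 0.51 = $1,088,850
New assessed value = $1,620,500 × 0.51 = $826,455
Combined rate = 0.00093 + 0.0162 + 0.00206 = 0.01919
Old tax = $1,088,850 × 0.01919 = $20,895.0315
New tax = $826,455 × 0.01919 = $15,859.67145
Reduction = $20,895.0315 − $15,859.67145 = $5,035.36005

$5,035.36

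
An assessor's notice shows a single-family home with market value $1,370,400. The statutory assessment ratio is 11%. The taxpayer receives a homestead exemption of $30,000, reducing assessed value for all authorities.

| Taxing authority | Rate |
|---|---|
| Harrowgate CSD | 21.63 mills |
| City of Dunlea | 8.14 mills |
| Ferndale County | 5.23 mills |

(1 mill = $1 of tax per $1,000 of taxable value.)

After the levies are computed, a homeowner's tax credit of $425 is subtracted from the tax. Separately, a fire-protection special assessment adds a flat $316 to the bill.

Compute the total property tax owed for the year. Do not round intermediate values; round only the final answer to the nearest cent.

$4,117.04

Assessed value = $1,370,400 × 0.11 = $150,744
Taxable value = $150,744 − $30,000 = $120,744
Harrowgate CSD: $120,744 × 0.02163 = $2,611.69272
City of Dunlea: $120,744 × 0.00814 = $982.85616
Ferndale County: $120,744 × 0.00523 = $631.49112
Levies subtotal = $4,226.04
After credit = $4,226.04 − $425 = $3,801.04
Total = $3,801.04 + $316 = $4,117.04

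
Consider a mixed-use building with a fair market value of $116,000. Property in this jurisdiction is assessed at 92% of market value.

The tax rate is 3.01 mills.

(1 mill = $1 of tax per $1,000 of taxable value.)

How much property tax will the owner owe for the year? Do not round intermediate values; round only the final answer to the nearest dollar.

$321

Assessed value = $116,000 × 0.92 = $106,720
Tax = $106,720 × 0.00301 = $321.2272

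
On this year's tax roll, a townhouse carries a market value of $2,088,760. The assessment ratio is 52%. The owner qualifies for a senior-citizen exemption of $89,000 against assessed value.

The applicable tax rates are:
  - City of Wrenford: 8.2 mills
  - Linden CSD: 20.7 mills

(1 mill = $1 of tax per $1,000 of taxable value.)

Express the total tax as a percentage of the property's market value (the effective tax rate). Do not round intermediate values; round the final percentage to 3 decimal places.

1.380%

Assessed value = $2,088,760 × 0.52 = $1,086,155.2
Taxable value = $1,086,155.2 − $89,000 = $997,155.2
City of Wrenford: $997,155.2 × 0.0082 = $8,176.67264
Linden CSD: $997,155.2 × 0.0207 = $20,641.11264
Total tax = $28,817.78528
Effective rate = $28,817.78528 ÷ $2,088,760 = 1.380% of market value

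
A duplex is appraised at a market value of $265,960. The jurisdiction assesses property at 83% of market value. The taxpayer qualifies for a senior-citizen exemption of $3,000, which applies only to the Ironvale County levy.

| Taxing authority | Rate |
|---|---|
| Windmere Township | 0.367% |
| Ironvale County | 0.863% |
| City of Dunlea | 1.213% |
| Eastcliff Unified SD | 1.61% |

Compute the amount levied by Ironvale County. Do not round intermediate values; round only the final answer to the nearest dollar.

Assessed value = $265,960 × 0.83 = $220,746.8
Ironvale County taxable value = $220,746.8 − $3,000 = $217,746.8
Ironvale County levy = $217,746.8 × 0.00863 = $1,879.154884

$1,879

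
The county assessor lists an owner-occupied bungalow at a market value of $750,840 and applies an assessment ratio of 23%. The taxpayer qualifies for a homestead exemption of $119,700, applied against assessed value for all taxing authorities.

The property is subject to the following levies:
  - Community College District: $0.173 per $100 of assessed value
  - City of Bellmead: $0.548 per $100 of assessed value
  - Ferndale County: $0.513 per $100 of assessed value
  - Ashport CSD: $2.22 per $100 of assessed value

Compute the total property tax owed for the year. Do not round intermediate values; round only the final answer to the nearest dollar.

Assessed value = $750,840 × 0.23 = $172,693.2
Taxable value = $172,693.2 − $119,700 = $52,993.2
Community College District: $52,993.2 × 0.00173 = $91.678236
City of Bellmead: $52,993.2 × 0.00548 = $290.402736
Ferndale County: $52,993.2 × 0.00513 = $271.855116
Ashport CSD: $52,993.2 × 0.0222 = $1,176.44904
Total = $91.678236 + $290.402736 + $271.855116 + $1,176.44904 = $1,830.385128

$1,830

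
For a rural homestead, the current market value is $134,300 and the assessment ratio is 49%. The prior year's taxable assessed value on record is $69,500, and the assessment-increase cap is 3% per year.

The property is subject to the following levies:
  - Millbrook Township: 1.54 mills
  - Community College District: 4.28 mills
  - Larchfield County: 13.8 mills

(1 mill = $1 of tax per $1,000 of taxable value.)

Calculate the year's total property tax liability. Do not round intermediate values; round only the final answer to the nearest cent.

$1,291.13

Uncapped assessed value = $134,300 × 0.49 = $65,807
Cap limit = $69,500 × 1.03 = $71,585
Taxable assessed value = min($65,807, $71,585) = $65,807 (cap does not bind)
Millbrook Township: $65,807 × 0.00154 = $101.34278
Community College District: $65,807 × 0.00428 = $281.65396
Larchfield County: $65,807 × 0.0138 = $908.1366
Total = $1,291.13334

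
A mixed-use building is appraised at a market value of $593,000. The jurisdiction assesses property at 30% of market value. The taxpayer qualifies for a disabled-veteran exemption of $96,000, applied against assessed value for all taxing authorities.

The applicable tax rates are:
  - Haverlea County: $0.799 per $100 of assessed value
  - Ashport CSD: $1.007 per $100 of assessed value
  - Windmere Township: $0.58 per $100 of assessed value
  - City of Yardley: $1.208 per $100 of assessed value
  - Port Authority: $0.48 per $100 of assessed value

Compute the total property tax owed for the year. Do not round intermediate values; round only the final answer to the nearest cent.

Assessed value = $593,000 × 0.3 = $177,900
Taxable value = $177,900 − $96,000 = $81,900
Haverlea County: $81,900 × 0.00799 = $654.381
Ashport CSD: $81,900 × 0.01007 = $824.733
Windmere Township: $81,900 × 0.0058 = $475.02
City of Yardley: $81,900 × 0.01208 = $989.352
Port Authority: $81,900 × 0.0048 = $393.12
Total = $654.381 + $824.733 + $475.02 + $989.352 + $393.12 = $3,336.606

$3,336.61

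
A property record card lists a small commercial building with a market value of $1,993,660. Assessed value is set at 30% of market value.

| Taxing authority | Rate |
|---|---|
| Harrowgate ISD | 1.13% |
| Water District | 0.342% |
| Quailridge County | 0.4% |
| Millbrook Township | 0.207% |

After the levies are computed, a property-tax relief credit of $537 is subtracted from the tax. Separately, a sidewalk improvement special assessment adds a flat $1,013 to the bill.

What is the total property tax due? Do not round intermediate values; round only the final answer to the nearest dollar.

$12,910

Assessed value = $1,993,660 × 0.3 = $598,098
Harrowgate ISD: $598,098 × 0.0113 = $6,758.5074
Water District: $598,098 × 0.00342 = $2,045.49516
Quailridge County: $598,098 × 0.004 = $2,392.392
Millbrook Township: $598,098 × 0.00207 = $1,238.06286
Levies subtotal = $12,434.45742
After credit = $12,434.45742 − $537 = $11,897.45742
Total = $11,897.45742 + $1,013 = $12,910.45742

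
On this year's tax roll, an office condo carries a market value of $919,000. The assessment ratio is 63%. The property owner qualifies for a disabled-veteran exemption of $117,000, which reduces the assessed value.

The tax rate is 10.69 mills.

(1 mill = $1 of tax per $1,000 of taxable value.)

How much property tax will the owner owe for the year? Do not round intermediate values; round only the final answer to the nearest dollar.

$4,938

Assessed value = $919,000 × 0.63 = $578,970
Taxable value = $578,970 − $117,000 = $461,970
Tax = $461,970 × 0.01069 = $4,938.4593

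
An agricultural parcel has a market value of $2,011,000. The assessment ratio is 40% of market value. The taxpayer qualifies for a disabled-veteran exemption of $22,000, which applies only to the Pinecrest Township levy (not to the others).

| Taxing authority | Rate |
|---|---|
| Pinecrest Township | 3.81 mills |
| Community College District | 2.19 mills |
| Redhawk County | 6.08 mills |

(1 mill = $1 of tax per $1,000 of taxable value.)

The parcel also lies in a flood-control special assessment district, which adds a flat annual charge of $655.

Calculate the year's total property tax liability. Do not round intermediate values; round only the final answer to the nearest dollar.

Assessed value = $2,011,000 × 0.4 = $804,400
Pinecrest Township: ($804,400 − $22,000) × 0.00381 = $782,400 × 0.00381 = $2,980.944
Community College District: $804,400 × 0.00219 = $1,761.636
Redhawk County: $804,400 × 0.00608 = $4,890.752
Levies subtotal = $9,633.332
Total = $9,633.332 + $655 = $10,288.332

$10,288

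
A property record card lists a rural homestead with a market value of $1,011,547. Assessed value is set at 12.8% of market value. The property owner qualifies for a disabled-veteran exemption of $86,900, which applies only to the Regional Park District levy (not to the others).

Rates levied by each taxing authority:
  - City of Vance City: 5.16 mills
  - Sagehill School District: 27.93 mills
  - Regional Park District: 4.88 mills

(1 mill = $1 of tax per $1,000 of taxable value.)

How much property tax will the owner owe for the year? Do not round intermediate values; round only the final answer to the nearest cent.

$4,492.21

Assessed value = $1,011,547 × 0.128 = $129,478.016
City of Vance City: $129,478.016 × 0.00516 = $668.10656256
Sagehill School District: $129,478.016 × 0.02793 = $3,616.32098688
Regional Park District: ($129,478.016 − $86,900) × 0.00488 = $42,578.016 × 0.00488 = $207.78071808
Total = $4,492.20826752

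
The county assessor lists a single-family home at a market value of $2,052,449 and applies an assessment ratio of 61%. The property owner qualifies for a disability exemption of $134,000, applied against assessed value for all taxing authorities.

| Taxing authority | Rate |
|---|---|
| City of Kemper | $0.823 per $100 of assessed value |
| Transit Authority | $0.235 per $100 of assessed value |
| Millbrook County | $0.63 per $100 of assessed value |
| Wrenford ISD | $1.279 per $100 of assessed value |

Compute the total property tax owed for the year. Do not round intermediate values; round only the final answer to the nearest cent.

Assessed value = $2,052,449 × 0.61 = $1,251,993.89
Taxable value = $1,251,993.89 − $134,000 = $1,117,993.89
City of Kemper: $1,117,993.89 × 0.00823 = $9,201.0897147
Transit Authority: $1,117,993.89 × 0.00235 = $2,627.2856415
Millbrook County: $1,117,993.89 × 0.0063 = $7,043.361507
Wrenford ISD: $1,117,993.89 × 0.01279 = $14,299.1418531
Total = $9,201.0897147 + $2,627.2856415 + $7,043.361507 + $14,299.1418531 = $33,170.8787163

$33,170.88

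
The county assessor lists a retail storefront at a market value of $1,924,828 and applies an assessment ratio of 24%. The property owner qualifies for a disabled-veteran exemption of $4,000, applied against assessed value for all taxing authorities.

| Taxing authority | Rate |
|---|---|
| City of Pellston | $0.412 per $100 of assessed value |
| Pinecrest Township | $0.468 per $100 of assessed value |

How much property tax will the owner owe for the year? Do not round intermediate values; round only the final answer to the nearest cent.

$4,030.04

Assessed value = $1,924,828 × 0.24 = $461,958.72
Taxable value = $461,958.72 − $4,000 = $457,958.72
City of Pellston: $457,958.72 × 0.00412 = $1,886.7899264
Pinecrest Township: $457,958.72 × 0.00468 = $2,143.2468096
Total = $1,886.7899264 + $2,143.2468096 = $4,030.036736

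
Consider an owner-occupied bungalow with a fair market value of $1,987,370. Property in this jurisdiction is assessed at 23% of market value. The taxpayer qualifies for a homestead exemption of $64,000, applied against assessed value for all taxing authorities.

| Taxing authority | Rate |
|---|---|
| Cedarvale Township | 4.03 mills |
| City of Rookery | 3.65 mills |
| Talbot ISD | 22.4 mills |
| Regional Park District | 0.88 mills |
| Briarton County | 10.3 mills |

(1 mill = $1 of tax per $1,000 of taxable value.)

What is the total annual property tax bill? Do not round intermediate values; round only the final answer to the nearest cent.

Assessed value = $1,987,370 × 0.23 = $457,095.1
Taxable value = $457,095.1 − $64,000 = $393,095.1
Cedarvale Township: $393,095.1 × 0.00403 = $1,584.173253
City of Rookery: $393,095.1 × 0.00365 = $1,434.797115
Talbot ISD: $393,095.1 × 0.0224 = $8,805.33024
Regional Park District: $393,095.1 × 0.00088 = $345.923688
Briarton County: $393,095.1 × 0.0103 = $4,048.87953
Total = $1,584.173253 + $1,434.797115 + $8,805.33024 + $345.923688 + $4,048.87953 = $16,219.103826

$16,219.10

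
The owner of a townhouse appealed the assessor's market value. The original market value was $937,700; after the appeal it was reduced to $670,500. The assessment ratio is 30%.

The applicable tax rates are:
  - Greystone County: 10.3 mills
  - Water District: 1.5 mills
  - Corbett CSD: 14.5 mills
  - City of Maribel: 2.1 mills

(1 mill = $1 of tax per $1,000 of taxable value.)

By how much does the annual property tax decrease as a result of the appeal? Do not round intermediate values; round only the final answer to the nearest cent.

$2,276.54

Old assessed value = $937,700 × 0.3 = $281,310
New assessed value = $670,500 × 0.3 = $201,150
Combined rate = 0.0103 + 0.0015 + 0.0145 + 0.0021 = 0.0284
Old tax = $281,310 × 0.0284 = $7,989.204
New tax = $201,150 × 0.0284 = $5,712.66
Reduction = $7,989.204 − $5,712.66 = $2,276.544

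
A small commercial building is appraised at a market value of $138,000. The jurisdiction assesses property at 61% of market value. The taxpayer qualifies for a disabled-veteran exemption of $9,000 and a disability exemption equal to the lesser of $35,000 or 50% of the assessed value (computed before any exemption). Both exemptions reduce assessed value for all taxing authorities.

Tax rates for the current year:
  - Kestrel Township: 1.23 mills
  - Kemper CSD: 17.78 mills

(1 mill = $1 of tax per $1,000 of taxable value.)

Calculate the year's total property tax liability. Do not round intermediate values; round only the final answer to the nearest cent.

$763.82

Assessed value = $138,000 × 0.61 = $84,180
Disability exemption = min($35,000, 50% × $84,180) = min($35,000, $42,090) = $35,000 (dollar cap binds)
Taxable value = $84,180 − $9,000 − $35,000 = $40,180
Kestrel Township: $40,180 × 0.00123 = $49.4214
Kemper CSD: $40,180 × 0.01778 = $714.4004
Total = $763.8218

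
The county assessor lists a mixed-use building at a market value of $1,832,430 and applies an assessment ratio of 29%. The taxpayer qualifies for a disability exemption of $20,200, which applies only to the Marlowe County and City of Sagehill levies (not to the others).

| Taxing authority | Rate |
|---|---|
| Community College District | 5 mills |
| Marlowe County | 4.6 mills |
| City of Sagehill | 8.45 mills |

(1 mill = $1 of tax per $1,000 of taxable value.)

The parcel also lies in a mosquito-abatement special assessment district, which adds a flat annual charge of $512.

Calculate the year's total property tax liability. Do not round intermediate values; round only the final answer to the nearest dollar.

Assessed value = $1,832,430 × 0.29 = $531,404.7
Community College District: $531,404.7 × 0.005 = $2,657.0235
Marlowe County: ($531,404.7 − $20,200) × 0.0046 = $511,204.7 × 0.0046 = $2,351.54162
City of Sagehill: ($531,404.7 − $20,200) × 0.00845 = $511,204.7 × 0.00845 = $4,319.679715
Levies subtotal = $9,328.244835
Total = $9,328.244835 + $512 = $9,840.244835

$9,840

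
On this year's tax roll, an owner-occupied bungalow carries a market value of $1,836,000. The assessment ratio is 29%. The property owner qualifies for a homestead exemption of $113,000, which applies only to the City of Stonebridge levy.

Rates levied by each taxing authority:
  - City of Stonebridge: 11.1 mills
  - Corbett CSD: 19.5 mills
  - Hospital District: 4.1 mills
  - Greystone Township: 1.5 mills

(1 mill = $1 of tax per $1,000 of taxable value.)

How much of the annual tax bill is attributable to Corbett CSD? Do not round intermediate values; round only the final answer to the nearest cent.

Assessed value = $1,836,000 × 0.29 = $532,440
Corbett CSD taxable value = $532,440 (exemption does not apply)
Corbett CSD levy = $532,440 × 0.0195 = $10,382.58

$10,382.58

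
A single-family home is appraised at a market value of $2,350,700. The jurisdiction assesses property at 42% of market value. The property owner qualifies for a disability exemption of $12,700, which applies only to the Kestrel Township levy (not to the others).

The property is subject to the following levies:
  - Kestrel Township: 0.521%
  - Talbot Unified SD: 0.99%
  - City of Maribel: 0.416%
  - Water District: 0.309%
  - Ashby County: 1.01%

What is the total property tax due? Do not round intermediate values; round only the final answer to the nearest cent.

Assessed value = $2,350,700 × 0.42 = $987,294
Kestrel Township: ($987,294 − $12,700) × 0.00521 = $974,594 × 0.00521 = $5,077.63474
Talbot Unified SD: $987,294 × 0.0099 = $9,774.2106
City of Maribel: $987,294 × 0.00416 = $4,107.14304
Water District: $987,294 × 0.00309 = $3,050.73846
Ashby County: $987,294 × 0.0101 = $9,971.6694
Total = $31,981.39624

$31,981.40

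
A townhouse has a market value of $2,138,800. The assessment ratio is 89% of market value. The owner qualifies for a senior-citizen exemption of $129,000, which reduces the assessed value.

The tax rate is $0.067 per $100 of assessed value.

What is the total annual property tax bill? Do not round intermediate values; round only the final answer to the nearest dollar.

$1,189

Assessed value = $2,138,800 × 0.89 = $1,903,532
Taxable value = $1,903,532 − $129,000 = $1,774,532
Tax = $1,774,532 × 0.00067 = $1,188.93644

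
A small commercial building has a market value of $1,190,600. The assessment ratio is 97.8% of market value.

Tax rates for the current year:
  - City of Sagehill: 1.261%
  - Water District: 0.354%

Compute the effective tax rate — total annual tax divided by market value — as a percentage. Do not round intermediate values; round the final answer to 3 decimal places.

1.579%

Assessed value = $1,190,600 × 0.978 = $1,164,406.8
City of Sagehill: $1,164,406.8 × 0.01261 = $14,683.169748
Water District: $1,164,406.8 × 0.00354 = $4,122.000072
Total tax = $18,805.16982
Effective rate = $18,805.16982 ÷ $1,190,600 = 1.579% of market value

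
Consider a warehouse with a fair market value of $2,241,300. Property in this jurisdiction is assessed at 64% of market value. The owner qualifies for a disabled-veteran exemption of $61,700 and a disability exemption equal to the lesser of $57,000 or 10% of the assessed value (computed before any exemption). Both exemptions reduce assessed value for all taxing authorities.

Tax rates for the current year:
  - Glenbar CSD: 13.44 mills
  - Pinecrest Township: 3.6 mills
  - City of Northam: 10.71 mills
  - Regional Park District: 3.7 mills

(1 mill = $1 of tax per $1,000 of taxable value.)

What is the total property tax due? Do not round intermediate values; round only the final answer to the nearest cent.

Assessed value = $2,241,300 × 0.64 = $1,434,432
Disability exemption = min($57,000, 10% × $1,434,432) = min($57,000, $143,443.2) = $57,000 (dollar cap binds)
Taxable value = $1,434,432 − $61,700 − $57,000 = $1,315,732
Glenbar CSD: $1,315,732 × 0.01344 = $17,683.43808
Pinecrest Township: $1,315,732 × 0.0036 = $4,736.6352
City of Northam: $1,315,732 × 0.01071 = $14,091.48972
Regional Park District: $1,315,732 × 0.0037 = $4,868.2084
Total = $41,379.7714

$41,379.77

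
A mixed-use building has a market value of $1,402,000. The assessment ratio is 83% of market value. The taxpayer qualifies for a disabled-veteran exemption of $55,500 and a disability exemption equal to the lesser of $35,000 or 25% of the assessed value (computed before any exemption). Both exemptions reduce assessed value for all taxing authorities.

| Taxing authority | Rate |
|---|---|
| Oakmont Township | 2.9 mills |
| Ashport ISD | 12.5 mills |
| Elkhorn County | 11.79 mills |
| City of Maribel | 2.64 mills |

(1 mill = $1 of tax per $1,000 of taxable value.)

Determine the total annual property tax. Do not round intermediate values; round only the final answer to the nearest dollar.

$32,012

Assessed value = $1,402,000 × 0.83 = $1,163,660
Disability exemption = min($35,000, 25% × $1,163,660) = min($35,000, $290,915) = $35,000 (dollar cap binds)
Taxable value = $1,163,660 − $55,500 − $35,000 = $1,073,160
Oakmont Township: $1,073,160 × 0.0029 = $3,112.164
Ashport ISD: $1,073,160 × 0.0125 = $13,414.5
Elkhorn County: $1,073,160 × 0.01179 = $12,652.5564
City of Maribel: $1,073,160 × 0.00264 = $2,833.1424
Total = $32,012.3628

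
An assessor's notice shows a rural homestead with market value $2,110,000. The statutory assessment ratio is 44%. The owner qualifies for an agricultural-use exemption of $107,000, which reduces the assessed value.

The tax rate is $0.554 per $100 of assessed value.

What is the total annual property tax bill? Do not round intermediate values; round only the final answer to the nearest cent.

Assessed value = $2,110,000 × 0.44 = $928,400
Taxable value = $928,400 − $107,000 = $821,400
Tax = $821,400 × 0.00554 = $4,550.556

$4,550.56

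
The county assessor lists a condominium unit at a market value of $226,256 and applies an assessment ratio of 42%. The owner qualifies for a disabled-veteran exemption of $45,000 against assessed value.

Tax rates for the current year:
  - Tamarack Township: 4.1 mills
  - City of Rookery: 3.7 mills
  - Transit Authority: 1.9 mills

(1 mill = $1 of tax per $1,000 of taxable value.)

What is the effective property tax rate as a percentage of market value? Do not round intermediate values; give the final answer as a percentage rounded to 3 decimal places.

0.214%

Assessed value = $226,256 × 0.42 = $95,027.52
Taxable value = $95,027.52 − $45,000 = $50,027.52
Tamarack Township: $50,027.52 × 0.0041 = $205.112832
City of Rookery: $50,027.52 × 0.0037 = $185.101824
Transit Authority: $50,027.52 × 0.0019 = $95.052288
Total tax = $485.266944
Effective rate = $485.266944 ÷ $226,256 = 0.214% of market value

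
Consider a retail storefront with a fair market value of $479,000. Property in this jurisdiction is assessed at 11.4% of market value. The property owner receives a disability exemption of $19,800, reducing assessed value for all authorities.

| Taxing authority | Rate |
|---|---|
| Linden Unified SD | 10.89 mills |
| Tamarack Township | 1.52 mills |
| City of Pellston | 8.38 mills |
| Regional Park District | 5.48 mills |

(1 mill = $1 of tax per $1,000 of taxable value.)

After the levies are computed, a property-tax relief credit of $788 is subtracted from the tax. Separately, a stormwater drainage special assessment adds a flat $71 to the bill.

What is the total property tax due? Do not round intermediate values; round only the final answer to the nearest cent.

Assessed value = $479,000 × 0.114 = $54,606
Taxable value = $54,606 − $19,800 = $34,806
Linden Unified SD: $34,806 × 0.01089 = $379.03734
Tamarack Township: $34,806 × 0.00152 = $52.90512
City of Pellston: $34,806 × 0.00838 = $291.67428
Regional Park District: $34,806 × 0.00548 = $190.73688
Levies subtotal = $914.35362
After credit = $914.35362 − $788 = $126.35362
Total = $126.35362 + $71 = $197.35362

$197.35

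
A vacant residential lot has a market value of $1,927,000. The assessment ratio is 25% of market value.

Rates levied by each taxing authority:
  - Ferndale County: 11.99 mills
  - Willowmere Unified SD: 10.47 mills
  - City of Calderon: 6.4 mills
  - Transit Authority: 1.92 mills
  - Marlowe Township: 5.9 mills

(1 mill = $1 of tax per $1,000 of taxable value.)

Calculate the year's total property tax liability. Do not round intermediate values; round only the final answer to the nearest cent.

Assessed value = $1,927,000 × 0.25 = $481,750
Ferndale County: $481,750 × 0.01199 = $5,776.1825
Willowmere Unified SD: $481,750 × 0.01047 = $5,043.9225
City of Calderon: $481,750 × 0.0064 = $3,083.2
Transit Authority: $481,750 × 0.00192 = $924.96
Marlowe Township: $481,750 × 0.0059 = $2,842.325
Total = $5,776.1825 + $5,043.9225 + $3,083.2 + $924.96 + $2,842.325 = $17,670.59

$17,670.59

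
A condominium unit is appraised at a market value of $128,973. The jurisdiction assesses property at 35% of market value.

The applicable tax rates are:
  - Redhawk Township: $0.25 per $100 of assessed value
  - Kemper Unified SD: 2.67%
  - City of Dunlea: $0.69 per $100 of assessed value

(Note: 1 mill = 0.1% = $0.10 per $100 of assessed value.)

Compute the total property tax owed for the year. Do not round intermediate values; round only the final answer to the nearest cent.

$1,629.57

Assessed value = $128,973 × 0.35 = $45,140.55
Redhawk Township: $45,140.55 × 0.0025 = $112.851375
Kemper Unified SD: $45,140.55 × 0.0267 = $1,205.252685
City of Dunlea: $45,140.55 × 0.0069 = $311.469795
Total = $1,629.573855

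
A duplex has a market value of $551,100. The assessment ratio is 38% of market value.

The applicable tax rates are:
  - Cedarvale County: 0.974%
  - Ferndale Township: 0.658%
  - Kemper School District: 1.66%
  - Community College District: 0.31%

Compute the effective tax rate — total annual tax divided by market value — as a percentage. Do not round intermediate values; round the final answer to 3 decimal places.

Assessed value = $551,100 × 0.38 = $209,418
Cedarvale County: $209,418 × 0.00974 = $2,039.73132
Ferndale Township: $209,418 × 0.00658 = $1,377.97044
Kemper School District: $209,418 × 0.0166 = $3,476.3388
Community College District: $209,418 × 0.0031 = $649.1958
Total tax = $7,543.23636
Effective rate = $7,543.23636 ÷ $551,100 = 1.369% of market value

1.369%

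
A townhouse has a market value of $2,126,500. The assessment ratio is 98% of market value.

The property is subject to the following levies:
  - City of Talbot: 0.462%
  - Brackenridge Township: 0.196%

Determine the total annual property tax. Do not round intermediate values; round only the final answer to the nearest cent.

$13,712.52

Assessed value = $2,126,500 × 0.98 = $2,083,970
City of Talbot: $2,083,970 × 0.00462 = $9,627.9414
Brackenridge Township: $2,083,970 × 0.00196 = $4,084.5812
Total = $9,627.9414 + $4,084.5812 = $13,712.5226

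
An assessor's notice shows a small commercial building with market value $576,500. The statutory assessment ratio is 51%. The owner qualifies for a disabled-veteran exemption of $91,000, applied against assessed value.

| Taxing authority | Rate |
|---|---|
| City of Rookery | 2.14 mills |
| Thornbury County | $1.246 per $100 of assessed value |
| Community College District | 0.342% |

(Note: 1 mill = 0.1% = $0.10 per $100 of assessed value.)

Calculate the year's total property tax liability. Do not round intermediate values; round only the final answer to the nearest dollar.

Assessed value = $576,500 × 0.51 = $294,015
Taxable value = $294,015 − $91,000 = $203,015
City of Rookery: $203,015 × 0.00214 = $434.4521
Thornbury County: $203,015 × 0.01246 = $2,529.5669
Community College District: $203,015 × 0.00342 = $694.3113
Total = $3,658.3303

$3,658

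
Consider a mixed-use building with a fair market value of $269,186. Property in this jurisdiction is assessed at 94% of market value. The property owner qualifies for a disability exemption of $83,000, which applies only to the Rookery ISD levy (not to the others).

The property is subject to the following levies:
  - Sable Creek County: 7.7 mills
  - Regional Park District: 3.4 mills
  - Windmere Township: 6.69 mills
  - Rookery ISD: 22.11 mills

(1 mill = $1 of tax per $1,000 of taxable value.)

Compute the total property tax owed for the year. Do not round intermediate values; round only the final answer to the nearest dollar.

$8,261

Assessed value = $269,186 × 0.94 = $253,034.84
Sable Creek County: $253,034.84 × 0.0077 = $1,948.368268
Regional Park District: $253,034.84 × 0.0034 = $860.318456
Windmere Township: $253,034.84 × 0.00669 = $1,692.8030796
Rookery ISD: ($253,034.84 − $83,000) × 0.02211 = $170,034.84 × 0.02211 = $3,759.4703124
Total = $8,260.960116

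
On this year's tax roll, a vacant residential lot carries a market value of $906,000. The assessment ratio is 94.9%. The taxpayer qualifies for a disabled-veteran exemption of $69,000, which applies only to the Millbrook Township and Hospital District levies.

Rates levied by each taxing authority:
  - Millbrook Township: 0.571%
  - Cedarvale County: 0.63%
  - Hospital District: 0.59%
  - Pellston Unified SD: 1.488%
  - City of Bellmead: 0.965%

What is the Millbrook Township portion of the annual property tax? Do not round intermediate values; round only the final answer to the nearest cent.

Assessed value = $906,000 × 0.949 = $859,794
Millbrook Township taxable value = $859,794 − $69,000 = $790,794
Millbrook Township levy = $790,794 × 0.00571 = $4,515.43374

$4,515.43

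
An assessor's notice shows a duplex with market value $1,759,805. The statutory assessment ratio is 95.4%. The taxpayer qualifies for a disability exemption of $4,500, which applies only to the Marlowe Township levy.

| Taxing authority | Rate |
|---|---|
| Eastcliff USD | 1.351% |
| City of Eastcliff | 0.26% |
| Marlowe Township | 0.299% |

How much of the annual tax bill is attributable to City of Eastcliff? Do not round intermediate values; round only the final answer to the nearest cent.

Assessed value = $1,759,805 × 0.954 = $1,678,853.97
City of Eastcliff taxable value = $1,678,853.97 (exemption does not apply)
City of Eastcliff levy = $1,678,853.97 × 0.0026 = $4,365.020322

$4,365.02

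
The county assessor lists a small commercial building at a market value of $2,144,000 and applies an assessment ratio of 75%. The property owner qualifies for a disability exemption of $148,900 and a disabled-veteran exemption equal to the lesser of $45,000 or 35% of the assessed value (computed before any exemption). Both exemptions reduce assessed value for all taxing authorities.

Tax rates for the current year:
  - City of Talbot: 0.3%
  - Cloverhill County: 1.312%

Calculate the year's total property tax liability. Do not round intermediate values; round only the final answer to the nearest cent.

$22,795.29

Assessed value = $2,144,000 × 0.75 = $1,608,000
Disabled-veteran exemption = min($45,000, 35% × $1,608,000) = min($45,000, $562,800) = $45,000 (dollar cap binds)
Taxable value = $1,608,000 − $148,900 − $45,000 = $1,414,100
City of Talbot: $1,414,100 × 0.003 = $4,242.3
Cloverhill County: $1,414,100 × 0.01312 = $18,552.992
Total = $22,795.292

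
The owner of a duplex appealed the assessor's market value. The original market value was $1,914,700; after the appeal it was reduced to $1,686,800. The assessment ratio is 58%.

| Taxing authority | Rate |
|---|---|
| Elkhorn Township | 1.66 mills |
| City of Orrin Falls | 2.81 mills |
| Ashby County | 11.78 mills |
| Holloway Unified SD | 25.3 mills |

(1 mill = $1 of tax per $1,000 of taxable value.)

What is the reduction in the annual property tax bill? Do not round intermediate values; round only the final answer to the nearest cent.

$5,492.16

Old assessed value = $1,914,700 × 0.58 = $1,110,526
New assessed value = $1,686,800 × 0.58 = $978,344
Combined rate = 0.00166 + 0.00281 + 0.01178 + 0.0253 = 0.04155
Old tax = $1,110,526 × 0.04155 = $46,142.3553
New tax = $978,344 × 0.04155 = $40,650.1932
Reduction = $46,142.3553 − $40,650.1932 = $5,492.1621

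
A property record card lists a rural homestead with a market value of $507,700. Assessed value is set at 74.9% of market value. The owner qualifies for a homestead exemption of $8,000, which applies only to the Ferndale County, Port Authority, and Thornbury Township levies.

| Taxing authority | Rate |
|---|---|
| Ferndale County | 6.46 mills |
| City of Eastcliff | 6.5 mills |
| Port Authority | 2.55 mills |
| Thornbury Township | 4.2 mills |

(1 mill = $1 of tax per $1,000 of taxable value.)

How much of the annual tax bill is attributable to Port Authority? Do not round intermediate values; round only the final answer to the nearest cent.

Assessed value = $507,700 × 0.749 = $380,267.3
Port Authority taxable value = $380,267.3 − $8,000 = $372,267.3
Port Authority levy = $372,267.3 × 0.00255 = $949.281615

$949.28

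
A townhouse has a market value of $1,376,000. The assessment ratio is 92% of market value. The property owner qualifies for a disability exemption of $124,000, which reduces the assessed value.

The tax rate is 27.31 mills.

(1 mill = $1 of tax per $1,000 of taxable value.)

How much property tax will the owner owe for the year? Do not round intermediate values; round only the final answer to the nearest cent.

$31,185.84

Assessed value = $1,376,000 × 0.92 = $1,265,920
Taxable value = $1,265,920 − $124,000 = $1,141,920
Tax = $1,141,920 × 0.02731 = $31,185.8352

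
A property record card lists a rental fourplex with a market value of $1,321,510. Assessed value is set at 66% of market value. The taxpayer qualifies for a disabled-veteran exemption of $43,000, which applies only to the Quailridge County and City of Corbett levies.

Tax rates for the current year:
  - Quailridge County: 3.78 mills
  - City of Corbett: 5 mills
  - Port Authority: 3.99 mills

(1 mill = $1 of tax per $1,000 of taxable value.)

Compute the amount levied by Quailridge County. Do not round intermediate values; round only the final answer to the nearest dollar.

$3,134

Assessed value = $1,321,510 × 0.66 = $872,196.6
Quailridge County taxable value = $872,196.6 − $43,000 = $829,196.6
Quailridge County levy = $829,196.6 × 0.00378 = $3,134.363148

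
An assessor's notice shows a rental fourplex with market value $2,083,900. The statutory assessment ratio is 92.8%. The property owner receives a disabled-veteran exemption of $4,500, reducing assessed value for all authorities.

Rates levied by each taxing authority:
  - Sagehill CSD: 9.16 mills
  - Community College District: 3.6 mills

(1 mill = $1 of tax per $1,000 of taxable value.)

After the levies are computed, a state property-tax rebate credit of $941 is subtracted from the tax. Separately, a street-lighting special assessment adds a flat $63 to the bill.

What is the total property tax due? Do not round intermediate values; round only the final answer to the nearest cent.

Assessed value = $2,083,900 × 0.928 = $1,933,859.2
Taxable value = $1,933,859.2 − $4,500 = $1,929,359.2
Sagehill CSD: $1,929,359.2 × 0.00916 = $17,672.930272
Community College District: $1,929,359.2 × 0.0036 = $6,945.69312
Levies subtotal = $24,618.623392
After credit = $24,618.623392 − $941 = $23,677.623392
Total = $23,677.623392 + $63 = $23,740.623392

$23,740.62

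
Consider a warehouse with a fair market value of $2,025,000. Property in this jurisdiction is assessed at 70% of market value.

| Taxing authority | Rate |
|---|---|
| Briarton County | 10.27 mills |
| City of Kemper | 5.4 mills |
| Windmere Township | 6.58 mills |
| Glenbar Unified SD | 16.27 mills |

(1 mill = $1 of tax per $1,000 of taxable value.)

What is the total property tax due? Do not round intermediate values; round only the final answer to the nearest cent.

$54,602.10

Assessed value = $2,025,000 × 0.7 = $1,417,500
Briarton County: $1,417,500 × 0.01027 = $14,557.725
City of Kemper: $1,417,500 × 0.0054 = $7,654.5
Windmere Township: $1,417,500 × 0.00658 = $9,327.15
Glenbar Unified SD: $1,417,500 × 0.01627 = $23,062.725
Total = $14,557.725 + $7,654.5 + $9,327.15 + $23,062.725 = $54,602.1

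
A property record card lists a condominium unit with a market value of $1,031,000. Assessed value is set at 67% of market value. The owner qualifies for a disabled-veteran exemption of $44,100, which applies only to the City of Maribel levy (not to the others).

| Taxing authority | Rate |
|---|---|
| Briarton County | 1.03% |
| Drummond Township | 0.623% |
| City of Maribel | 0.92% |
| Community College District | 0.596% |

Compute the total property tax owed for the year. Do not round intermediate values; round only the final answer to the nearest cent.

$21,484.78

Assessed value = $1,031,000 × 0.67 = $690,770
Briarton County: $690,770 × 0.0103 = $7,114.931
Drummond Township: $690,770 × 0.00623 = $4,303.4971
City of Maribel: ($690,770 − $44,100) × 0.0092 = $646,670 × 0.0092 = $5,949.364
Community College District: $690,770 × 0.00596 = $4,116.9892
Total = $21,484.7813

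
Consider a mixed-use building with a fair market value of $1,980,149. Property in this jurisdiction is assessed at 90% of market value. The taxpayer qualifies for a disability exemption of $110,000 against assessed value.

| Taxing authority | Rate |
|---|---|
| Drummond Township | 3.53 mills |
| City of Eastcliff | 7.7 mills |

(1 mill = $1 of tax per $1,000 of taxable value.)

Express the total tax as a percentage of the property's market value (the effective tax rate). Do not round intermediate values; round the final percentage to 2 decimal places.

0.95%

Assessed value = $1,980,149 × 0.9 = $1,782,134.1
Taxable value = $1,782,134.1 − $110,000 = $1,672,134.1
Drummond Township: $1,672,134.1 × 0.00353 = $5,902.633373
City of Eastcliff: $1,672,134.1 × 0.0077 = $12,875.43257
Total tax = $18,778.065943
Effective rate = $18,778.065943 ÷ $1,980,149 = 0.95% of market value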